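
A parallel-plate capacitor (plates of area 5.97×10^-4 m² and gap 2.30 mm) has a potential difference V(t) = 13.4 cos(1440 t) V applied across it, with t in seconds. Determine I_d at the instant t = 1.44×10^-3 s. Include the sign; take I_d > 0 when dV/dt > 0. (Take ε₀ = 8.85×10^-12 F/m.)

C = ε₀A/d = (8.85×10^-12)(5.97×10^-4)/(2.30×10^-3) = 2.297×10^-12 F. dV/dt = V₀ω·−sin(ωt); at ωt = 2.0736 rad this factor is -0.8762.
I_d = C dV/dt = (2.297×10^-12)(13.4)(1440)(-0.8762) = -3.88×10^-8 A.

-3.88×10^-8 A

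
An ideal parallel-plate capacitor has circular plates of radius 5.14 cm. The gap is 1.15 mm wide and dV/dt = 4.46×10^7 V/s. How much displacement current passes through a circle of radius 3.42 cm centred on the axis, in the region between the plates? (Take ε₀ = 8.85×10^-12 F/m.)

With E = V/d, dE/dt = 3.878×10^10 V/(m·s) and πR² = 8.300×10^-3 m², giving I_d = ε₀ πR² dE/dt = 2.849×10^-3 A.
Through an area πr² the displacement current is I_d·(πr²/πR²) = I_d (r/R)² = 1.26×10^-3 A.

1.26×10^-3 A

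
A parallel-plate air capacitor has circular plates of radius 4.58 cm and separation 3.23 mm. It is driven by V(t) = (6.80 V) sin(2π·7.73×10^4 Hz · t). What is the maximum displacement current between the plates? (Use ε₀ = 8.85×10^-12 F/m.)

The displacement current equals the conduction current C dV/dt, which peaks at C V₀ ω.
With C = ε₀A/d = (8.85×10^-12)(6.590×10^-3)/(3.23×10^-3) = 1.806×10^-11 F and ω = 2πf = 4.857×10^5 rad/s, I_d,max = (1.806×10^-11)(6.80)(4.857×10^5) = 5.96×10^-5 A.

5.96×10^-5 A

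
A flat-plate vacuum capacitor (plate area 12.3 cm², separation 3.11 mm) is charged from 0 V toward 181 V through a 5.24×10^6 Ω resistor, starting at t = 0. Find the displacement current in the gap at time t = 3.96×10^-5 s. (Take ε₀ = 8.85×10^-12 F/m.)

3.99×10^-6 A

C = ε₀A/d = (8.85×10^-12)(1.23×10^-3)/(3.11×10^-3) = 3.500×10^-12 F, so τ = RC = 1.834×10^-5 s.
The conduction current is I(t) = (V₀/R) e^(−t/τ), and the displacement current between the plates equals it.
t/τ = 2.159; I_d = (181/5.24×10^6) · e^(−2.159) = (3.454×10^-5)(0.1154) = 3.99×10^-6 A.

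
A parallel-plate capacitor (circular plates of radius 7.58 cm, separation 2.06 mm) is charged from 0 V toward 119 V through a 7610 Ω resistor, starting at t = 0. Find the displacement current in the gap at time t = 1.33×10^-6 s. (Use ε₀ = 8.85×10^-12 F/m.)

1.64×10^-3 A

C = ε₀A/d = (8.85×10^-12)(0.01805)/(2.06×10^-3) = 7.754×10^-11 F, so τ = RC = 5.901×10^-7 s.
The conduction current is I(t) = (V₀/R) e^(−t/τ), and the displacement current between the plates equals it.
t/τ = 2.254; I_d = (119/7610) · e^(−2.254) = (0.01564)(0.1050) = 1.64×10^-3 A.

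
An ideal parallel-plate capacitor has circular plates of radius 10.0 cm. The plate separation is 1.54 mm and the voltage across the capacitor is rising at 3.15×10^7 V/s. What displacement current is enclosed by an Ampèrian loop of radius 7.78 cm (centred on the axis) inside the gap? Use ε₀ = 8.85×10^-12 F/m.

3.44×10^-3 A

I_d = C dV/dt with C = ε₀πR²/d = 1.806×10^-10 F, so I_d = (1.806×10^-10)(3.15×10^7) = 5.689×10^-3 A.
Since J_d is uniform, the enclosed fraction is (r/R)² = 0.6053, giving I_d,enc = 3.44×10^-3 A.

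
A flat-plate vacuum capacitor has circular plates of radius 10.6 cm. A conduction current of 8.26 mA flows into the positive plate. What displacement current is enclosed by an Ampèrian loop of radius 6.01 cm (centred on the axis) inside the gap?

No conduction current crosses the gap, so I_d there equals the 8.26×10^-3 A in the leads.
The field is uniform, so I_d,enc = I_d (r/R)² = (8.26×10^-3)(6.01/10.6)² = 2.66×10^-3 A.

2.66×10^-3 A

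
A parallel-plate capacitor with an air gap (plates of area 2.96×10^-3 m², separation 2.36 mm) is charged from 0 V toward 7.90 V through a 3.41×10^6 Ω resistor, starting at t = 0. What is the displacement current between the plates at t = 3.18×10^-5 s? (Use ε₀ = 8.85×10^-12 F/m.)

C = ε₀A/d = (8.85×10^-12)(2.96×10^-3)/(2.36×10^-3) = 1.110×10^-11 F, so τ = RC = 3.785×10^-5 s.
The conduction current is I(t) = (V₀/R) e^(−t/τ), and the displacement current between the plates equals it.
t/τ = 0.8402; I_d = (7.90/3.41×10^6) · e^(−0.8402) = (2.317×10^-6)(0.4316) = 1.00×10^-6 A.

1.00×10^-6 A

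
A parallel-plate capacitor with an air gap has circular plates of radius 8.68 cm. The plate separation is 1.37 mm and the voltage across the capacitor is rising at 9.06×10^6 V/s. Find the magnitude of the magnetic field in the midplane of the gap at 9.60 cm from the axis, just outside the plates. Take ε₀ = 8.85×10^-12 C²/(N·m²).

2.89×10^-9 T

With E = V/d, dE/dt = 6.613×10^9 V/(m·s) and πR² = 0.02367 m², giving I_d = ε₀ πR² dE/dt = 1.385×10^-3 A.
For r ≥ R the full I_d is enclosed: B = μ₀ I_d/(2πr) = (4π×10^-7)(1.385×10^-3)/(2π·0.0960) = 2.89×10^-9 T.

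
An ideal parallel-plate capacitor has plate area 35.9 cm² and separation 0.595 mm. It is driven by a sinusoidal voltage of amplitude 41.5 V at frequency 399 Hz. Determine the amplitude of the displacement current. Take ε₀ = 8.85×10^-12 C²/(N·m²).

The displacement current equals the conduction current C dV/dt, which peaks at C V₀ ω.
With C = ε₀A/d = (8.85×10^-12)(3.59×10^-3)/(5.95×10^-4) = 5.340×10^-11 F and ω = 2πf = 2507 rad/s, I_d,max = (5.340×10^-11)(41.5)(2507) = 5.56×10^-6 A.

5.56×10^-6 A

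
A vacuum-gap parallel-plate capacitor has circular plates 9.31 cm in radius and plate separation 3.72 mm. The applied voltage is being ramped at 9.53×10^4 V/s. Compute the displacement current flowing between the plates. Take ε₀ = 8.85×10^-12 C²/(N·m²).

The field between the plates is E = V/d, so dE/dt = (9.53×10^4)/(3.72×10^-3 m) = 2.562×10^7 V/(m·s).
I_d = ε₀ A (dE/dt) = (8.85×10^-12)(0.02723)(2.562×10^7) = 6.17×10^-6 A.

6.17×10^-6 A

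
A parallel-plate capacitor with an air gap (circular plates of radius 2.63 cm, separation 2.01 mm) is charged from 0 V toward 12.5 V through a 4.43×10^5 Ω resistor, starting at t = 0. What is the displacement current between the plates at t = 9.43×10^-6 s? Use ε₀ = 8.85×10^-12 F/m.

3.05×10^-6 A

C = ε₀A/d = (8.85×10^-12)(2.173×10^-3)/(2.01×10^-3) = 9.568×10^-12 F, so τ = RC = 4.239×10^-6 s.
The conduction current is I(t) = (V₀/R) e^(−t/τ), and the displacement current between the plates equals it.
t/τ = 2.225; I_d = (12.5/4.43×10^5) · e^(−2.225) = (2.822×10^-5)(0.1081) = 3.05×10^-6 A.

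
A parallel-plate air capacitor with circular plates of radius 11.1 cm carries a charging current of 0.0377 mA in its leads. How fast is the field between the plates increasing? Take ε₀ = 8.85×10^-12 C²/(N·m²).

1.10×10^8 V/(m·s)

The displacement current between the plates equals the conduction current, I_d = 0.0377 mA.
Since I_d = ε₀ A dE/dt, dE/dt = I_d/(ε₀A) = (3.77×10^-5)/((8.85×10^-12)(0.03871)) = 1.10×10^8 V/(m·s).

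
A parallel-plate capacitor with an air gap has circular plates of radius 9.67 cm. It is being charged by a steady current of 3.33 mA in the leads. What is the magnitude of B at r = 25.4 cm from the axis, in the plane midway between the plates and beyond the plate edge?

2.62×10^-9 T

By continuity the displacement current in the gap matches the conduction current: I_d = 3.33×10^-3 A.
Outside the plates the loop encloses all of I_d, so B·2πr = μ₀ I_d and B = 2.62×10^-9 T.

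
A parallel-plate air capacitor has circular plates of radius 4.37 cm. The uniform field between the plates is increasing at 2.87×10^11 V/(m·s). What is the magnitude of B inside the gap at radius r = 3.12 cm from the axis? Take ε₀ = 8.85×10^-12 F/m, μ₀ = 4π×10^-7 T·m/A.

I_d = ε₀ dΦ_E/dt = ε₀ πR² (dE/dt) = (8.85×10^-12)(5.999×10^-3)(2.87×10^11) = 0.01524 A through the full plate area.
For r < R the Ampère–Maxwell law gives B(2πr) = μ₀ I_d (r²/R²), so B = μ₀ I_d r/(2πR²) = (4π×10^-7)(0.01524)(0.0312)/(2π·0.0437²) = 4.98×10^-8 T.

4.98×10^-8 T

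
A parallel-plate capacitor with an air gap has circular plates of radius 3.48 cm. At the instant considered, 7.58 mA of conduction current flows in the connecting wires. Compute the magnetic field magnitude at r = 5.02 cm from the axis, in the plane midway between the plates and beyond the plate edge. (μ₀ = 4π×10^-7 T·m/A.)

Between the plates the displacement current equals the wire current: I_d = 7.58 mA = 7.58×10^-3 A.
Outside the plates the loop encloses all of I_d, so B·2πr = μ₀ I_d and B = 3.02×10^-8 T.

3.02×10^-8 T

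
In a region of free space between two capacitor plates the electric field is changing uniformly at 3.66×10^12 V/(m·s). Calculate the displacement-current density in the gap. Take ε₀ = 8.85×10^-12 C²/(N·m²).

32.4 A/m²

J_d = ε₀ ∂E/∂t, so J_d = 32.4 A/m².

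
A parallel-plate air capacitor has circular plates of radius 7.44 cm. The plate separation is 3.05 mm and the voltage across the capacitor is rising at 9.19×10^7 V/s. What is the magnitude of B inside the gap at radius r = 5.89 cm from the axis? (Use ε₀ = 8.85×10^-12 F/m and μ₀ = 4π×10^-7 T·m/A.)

I_d = C dV/dt with C = ε₀πR²/d = 5.046×10^-11 F, so I_d = (5.046×10^-11)(9.19×10^7) = 4.637×10^-3 A.
∮B·dl = μ₀ I_d,enc with I_d,enc = I_d r²/R² = 2.906×10^-3 A; so B = μ₀ I_d,enc/(2πr) = 9.87×10^-9 T.

9.87×10^-9 T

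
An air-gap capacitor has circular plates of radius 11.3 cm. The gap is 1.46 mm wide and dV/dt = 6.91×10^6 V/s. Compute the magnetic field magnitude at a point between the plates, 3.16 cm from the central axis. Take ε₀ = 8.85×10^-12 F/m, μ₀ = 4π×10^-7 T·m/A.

dE/dt = (dV/dt)/d = 4.733×10^9 V/(m·s); I_d = ε₀(πR²)(dE/dt) = (8.85×10^-12)(0.04011)(4.733×10^9) = 1.680×10^-3 A.
∮B·dl = μ₀ I_d,enc with I_d,enc = I_d r²/R² = 1.314×10^-4 A; so B = μ₀ I_d,enc/(2πr) = 8.32×10^-10 T.

8.32×10^-10 T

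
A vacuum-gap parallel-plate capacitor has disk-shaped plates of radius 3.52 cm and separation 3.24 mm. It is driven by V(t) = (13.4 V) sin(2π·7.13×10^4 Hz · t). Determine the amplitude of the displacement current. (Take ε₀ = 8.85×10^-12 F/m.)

The displacement current equals the conduction current C dV/dt, which peaks at C V₀ ω.
With C = ε₀A/d = (8.85×10^-12)(3.893×10^-3)/(3.24×10^-3) = 1.063×10^-11 F and ω = 2πf = 4.480×10^5 rad/s, I_d,max = (1.063×10^-11)(13.4)(4.480×10^5) = 6.38×10^-5 A.

6.38×10^-5 A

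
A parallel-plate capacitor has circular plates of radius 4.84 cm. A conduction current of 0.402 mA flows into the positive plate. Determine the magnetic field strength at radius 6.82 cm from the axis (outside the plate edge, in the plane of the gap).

1.18×10^-9 T

Between the plates the displacement current equals the wire current: I_d = 0.402 mA = 4.02×10^-4 A.
With r > R the enclosed displacement current is the full I_d; B = μ₀ I_d / (2πr) = 1.18×10^-9 T.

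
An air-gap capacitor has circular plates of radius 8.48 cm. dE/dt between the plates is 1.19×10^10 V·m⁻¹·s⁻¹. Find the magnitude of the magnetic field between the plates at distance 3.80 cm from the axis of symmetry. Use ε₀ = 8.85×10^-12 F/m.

2.51×10^-9 T

Total displacement current: I_d = ε₀(πR²)(dE/dt) = (8.85×10^-12)(0.02259)(1.19×10^10) = 2.379×10^-3 A.
∮B·dl = μ₀ I_d,enc with I_d,enc = I_d r²/R² = 4.777×10^-4 A; so B = μ₀ I_d,enc/(2πr) = 2.51×10^-9 T.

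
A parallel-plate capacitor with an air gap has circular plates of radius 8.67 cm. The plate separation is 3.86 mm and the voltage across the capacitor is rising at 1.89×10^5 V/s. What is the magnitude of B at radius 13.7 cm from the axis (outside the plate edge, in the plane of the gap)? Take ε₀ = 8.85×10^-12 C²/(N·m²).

1.49×10^-11 T

With E = V/d, dE/dt = 4.896×10^7 V/(m·s) and πR² = 0.02362 m², giving I_d = ε₀ πR² dE/dt = 1.023×10^-5 A.
With r > R the enclosed displacement current is the full I_d; B = μ₀ I_d / (2πr) = 1.49×10^-11 T.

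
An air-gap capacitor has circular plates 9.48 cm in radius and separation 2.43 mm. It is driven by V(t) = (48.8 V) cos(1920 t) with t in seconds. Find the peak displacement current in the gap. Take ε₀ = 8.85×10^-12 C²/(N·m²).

9.63×10^-6 A

The displacement current equals the conduction current C dV/dt, which peaks at C V₀ ω.
With C = ε₀A/d = (8.85×10^-12)(0.02823)/(2.43×10^-3) = 1.028×10^-10 F and ω = 1920 rad/s, I_d,max = (1.028×10^-10)(48.8)(1920) = 9.63×10^-6 A.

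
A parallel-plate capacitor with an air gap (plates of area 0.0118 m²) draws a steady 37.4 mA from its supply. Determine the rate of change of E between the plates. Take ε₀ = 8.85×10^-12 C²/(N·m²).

3.58×10^11 V/(m·s)

The displacement current between the plates equals the conduction current, I_d = 37.4 mA.
Then dE/dt = I_d/(ε₀A) = 3.58×10^11 V/(m·s).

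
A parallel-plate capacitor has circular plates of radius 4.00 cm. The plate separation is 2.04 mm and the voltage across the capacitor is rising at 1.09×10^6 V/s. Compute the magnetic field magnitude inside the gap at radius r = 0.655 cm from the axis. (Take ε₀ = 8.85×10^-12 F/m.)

I_d = C dV/dt with C = ε₀πR²/d = 2.181×10^-11 F, so I_d = (2.181×10^-11)(1.09×10^6) = 2.377×10^-5 A.
∮B·dl = μ₀ I_d,enc with I_d,enc = I_d r²/R² = 6.374×10^-7 A; so B = μ₀ I_d,enc/(2πr) = 1.95×10^-11 T.

1.95×10^-11 T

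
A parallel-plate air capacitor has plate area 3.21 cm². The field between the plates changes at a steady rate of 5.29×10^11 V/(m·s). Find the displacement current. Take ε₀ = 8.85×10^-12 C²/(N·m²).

The displacement current is ε₀ times dΦ_E/dt = ε₀ A dE/dt = (8.85×10^-12)(3.21×10^-4)(5.29×10^11) = 1.50×10^-3 A.

1.50×10^-3 A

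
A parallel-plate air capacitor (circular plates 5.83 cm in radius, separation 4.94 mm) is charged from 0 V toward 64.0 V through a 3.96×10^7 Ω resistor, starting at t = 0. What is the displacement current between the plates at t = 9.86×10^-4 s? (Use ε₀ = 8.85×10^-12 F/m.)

C = ε₀A/d = (8.85×10^-12)(0.01068)/(4.94×10^-3) = 1.913×10^-11 F and τ = RC = 7.575×10^-4 s. I_d in the gap equals the RC charging current.
I_d(t) = (V₀/R) e^(−t/τ) = 1.616×10^-6 · e^(−1.302) = 4.40×10^-7 A.

4.40×10^-7 A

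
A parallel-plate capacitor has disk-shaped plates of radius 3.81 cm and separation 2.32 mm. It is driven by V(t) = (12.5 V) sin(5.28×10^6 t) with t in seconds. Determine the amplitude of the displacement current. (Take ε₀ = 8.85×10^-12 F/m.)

1.15×10^-3 A

C = ε₀A/d = (8.85×10^-12)(4.560×10^-3)/(2.32×10^-3) = 1.739×10^-11 F; ω = 5.28×10^6 rad/s.
I_d = C dV/dt, so |I_d|_max = C V₀ ω = (1.739×10^-11)(12.5)(5.28×10^6) = 1.15×10^-3 A.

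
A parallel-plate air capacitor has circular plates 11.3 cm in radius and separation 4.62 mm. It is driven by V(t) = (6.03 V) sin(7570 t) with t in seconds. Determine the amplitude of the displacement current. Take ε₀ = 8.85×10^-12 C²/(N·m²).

C = ε₀A/d = (8.85×10^-12)(0.04011)/(4.62×10^-3) = 7.683×10^-11 F; ω = 7570 rad/s.
I_d = C dV/dt, so |I_d|_max = C V₀ ω = (7.683×10^-11)(6.03)(7570) = 3.51×10^-6 A.

3.51×10^-6 A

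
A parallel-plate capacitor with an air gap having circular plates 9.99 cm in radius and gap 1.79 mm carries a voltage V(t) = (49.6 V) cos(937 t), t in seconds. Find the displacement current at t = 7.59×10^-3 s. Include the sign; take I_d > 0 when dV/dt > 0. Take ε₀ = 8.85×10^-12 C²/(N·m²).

C = ε₀A/d = (8.85×10^-12)(0.03135)/(1.79×10^-3) = 1.550×10^-10 F. dV/dt = V₀ω·−sin(ωt); at ωt = 7.11183 rad this factor is -0.7370.
I_d = C dV/dt = (1.550×10^-10)(49.6)(937)(-0.7370) = -5.31×10^-6 A.

-5.31×10^-6 A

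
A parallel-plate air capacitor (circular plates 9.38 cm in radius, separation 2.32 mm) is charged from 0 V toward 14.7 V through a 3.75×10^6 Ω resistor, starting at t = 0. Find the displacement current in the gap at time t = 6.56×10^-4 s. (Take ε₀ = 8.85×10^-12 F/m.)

C = ε₀A/d = (8.85×10^-12)(0.02764)/(2.32×10^-3) = 1.054×10^-10 F, so τ = RC = 3.953×10^-4 s.
The conduction current is I(t) = (V₀/R) e^(−t/τ), and the displacement current between the plates equals it.
t/τ = 1.659; I_d = (14.7/3.75×10^6) · e^(−1.659) = (3.920×10^-6)(0.1903) = 7.46×10^-7 A.

7.46×10^-7 A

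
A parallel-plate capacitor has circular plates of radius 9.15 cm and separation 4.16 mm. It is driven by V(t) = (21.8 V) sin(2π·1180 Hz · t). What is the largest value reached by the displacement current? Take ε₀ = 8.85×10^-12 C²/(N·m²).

(dE/dt)_max = V₀ω/d = 3.885×10^7 V/(m·s); ω = 2πf = 7414 rad/s.
I_d,max = ε₀ A (dE/dt)_max = (8.85×10^-12)(0.02630)(3.885×10^7) = 9.04×10^-6 A.

9.04×10^-6 A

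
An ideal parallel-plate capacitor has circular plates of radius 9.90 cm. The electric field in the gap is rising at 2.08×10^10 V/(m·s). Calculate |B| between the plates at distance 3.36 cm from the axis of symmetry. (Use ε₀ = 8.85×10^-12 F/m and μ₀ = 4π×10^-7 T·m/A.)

3.89×10^-9 T

Through the whole plate area (πR² = 0.03079 m²), I_d = ε₀ πR² dE/dt = 5.668×10^-3 A.
∮B·dl = μ₀ I_d,enc with I_d,enc = I_d r²/R² = 6.529×10^-4 A; so B = μ₀ I_d,enc/(2πr) = 3.89×10^-9 T.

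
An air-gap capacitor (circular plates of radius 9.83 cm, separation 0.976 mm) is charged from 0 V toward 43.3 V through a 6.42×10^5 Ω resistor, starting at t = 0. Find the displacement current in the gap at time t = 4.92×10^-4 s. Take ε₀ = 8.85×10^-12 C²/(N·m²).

4.17×10^-6 A

With C = ε₀A/d = (8.85×10^-12)(0.03036)/(9.76×10^-4) = 2.753×10^-10 F, the time constant is τ = RC = 1.767×10^-4 s, so t/τ = 2.784 and e^(−t/τ) = 0.06179.
I_d = I_cond = (V₀/R) e^(−t/τ) = (6.745×10^-5)(0.06179) = 4.17×10^-6 A.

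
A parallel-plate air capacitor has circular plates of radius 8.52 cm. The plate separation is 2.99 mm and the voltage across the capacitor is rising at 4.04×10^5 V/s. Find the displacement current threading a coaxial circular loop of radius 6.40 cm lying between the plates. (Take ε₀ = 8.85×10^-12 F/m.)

With E = V/d, dE/dt = 1.351×10^8 V/(m·s) and πR² = 0.02280 m², giving I_d = ε₀ πR² dE/dt = 2.726×10^-5 A.
The field is uniform, so I_d,enc = I_d (r/R)² = (2.726×10^-5)(6.40/8.52)² = 1.54×10^-5 A.

1.54×10^-5 A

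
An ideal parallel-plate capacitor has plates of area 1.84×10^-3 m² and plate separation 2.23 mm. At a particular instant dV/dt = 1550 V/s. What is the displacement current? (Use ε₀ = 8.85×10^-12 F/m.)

E = V/d so dE/dt = (dV/dt)/d = 6.951×10^5 V/(m·s), and I_d = ε₀ A dE/dt = (8.85×10^-12)(1.84×10^-3)(6.951×10^5) = 1.13×10^-8 A.

1.13×10^-8 A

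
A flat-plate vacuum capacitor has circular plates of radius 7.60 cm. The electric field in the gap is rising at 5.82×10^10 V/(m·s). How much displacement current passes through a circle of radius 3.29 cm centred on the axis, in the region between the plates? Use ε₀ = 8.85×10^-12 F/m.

1.75×10^-3 A

Through the whole plate area (πR² = 0.01815 m²), I_d = ε₀ πR² dE/dt = 9.349×10^-3 A.
The field is uniform, so I_d,enc = I_d (r/R)² = (9.349×10^-3)(3.29/7.60)² = 1.75×10^-3 A.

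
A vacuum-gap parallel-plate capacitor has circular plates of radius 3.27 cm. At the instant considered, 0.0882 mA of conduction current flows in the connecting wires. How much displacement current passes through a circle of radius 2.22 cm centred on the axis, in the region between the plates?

4.07×10^-5 A

By continuity the displacement current in the gap matches the conduction current: I_d = 8.82×10^-5 A.
Through an area πr² the displacement current is I_d·(πr²/πR²) = I_d (r/R)² = 4.07×10^-5 A.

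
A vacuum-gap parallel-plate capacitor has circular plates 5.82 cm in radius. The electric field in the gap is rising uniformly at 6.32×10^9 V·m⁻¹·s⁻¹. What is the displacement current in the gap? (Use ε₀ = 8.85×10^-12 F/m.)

5.95×10^-4 A

The displacement current is ε₀ times dΦ_E/dt = ε₀ A dE/dt = (8.85×10^-12)(0.01064)(6.32×10^9) = 5.95×10^-4 A.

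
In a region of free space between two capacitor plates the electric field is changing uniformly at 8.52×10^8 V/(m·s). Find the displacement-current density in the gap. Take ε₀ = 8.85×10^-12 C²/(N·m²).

J_d = ε₀ ∂E/∂t, so J_d = 7.54×10^-3 A/m².

7.54×10^-3 A/m²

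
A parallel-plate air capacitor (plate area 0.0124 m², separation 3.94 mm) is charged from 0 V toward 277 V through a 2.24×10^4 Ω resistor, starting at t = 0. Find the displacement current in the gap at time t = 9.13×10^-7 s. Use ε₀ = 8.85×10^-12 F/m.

2.86×10^-3 A

With C = ε₀A/d = (8.85×10^-12)(0.0124)/(3.94×10^-3) = 2.785×10^-11 F, the time constant is τ = RC = 6.238×10^-7 s, so t/τ = 1.464 and e^(−t/τ) = 0.2313.
I_d = I_cond = (V₀/R) e^(−t/τ) = (0.01237)(0.2313) = 2.86×10^-3 A.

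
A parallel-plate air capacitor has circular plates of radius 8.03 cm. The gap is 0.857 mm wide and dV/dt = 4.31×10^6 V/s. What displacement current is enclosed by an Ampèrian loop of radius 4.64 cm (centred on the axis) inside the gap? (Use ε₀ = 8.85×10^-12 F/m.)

I_d = C dV/dt with C = ε₀πR²/d = 2.092×10^-10 F, so I_d = (2.092×10^-10)(4.31×10^6) = 9.017×10^-4 A.
Through an area πr² the displacement current is I_d·(πr²/πR²) = I_d (r/R)² = 3.01×10^-4 A.

3.01×10^-4 A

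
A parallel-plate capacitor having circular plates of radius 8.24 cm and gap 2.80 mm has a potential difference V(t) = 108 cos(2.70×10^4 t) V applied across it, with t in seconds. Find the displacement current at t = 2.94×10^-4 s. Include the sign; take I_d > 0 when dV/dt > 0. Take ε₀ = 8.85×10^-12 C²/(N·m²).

dV/dt = (108)(2.70×10^4)·−sin(7.938) = -2.906×10^6 V/s.
I_d = C dV/dt with C = ε₀A/d = (8.85×10^-12)(0.02133)/(2.80×10^-3) = 6.742×10^-11 F, so I_d = (6.742×10^-11)(-2.906×10^6) = -1.96×10^-4 A.

-1.96×10^-4 A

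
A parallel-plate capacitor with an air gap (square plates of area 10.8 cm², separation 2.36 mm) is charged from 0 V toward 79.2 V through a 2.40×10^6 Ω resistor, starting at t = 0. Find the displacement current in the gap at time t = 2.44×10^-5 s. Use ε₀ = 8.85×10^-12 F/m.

2.68×10^-6 A

C = ε₀A/d = (8.85×10^-12)(1.08×10^-3)/(2.36×10^-3) = 4.050×10^-12 F, so τ = RC = 9.720×10^-6 s.
The conduction current is I(t) = (V₀/R) e^(−t/τ), and the displacement current between the plates equals it.
t/τ = 2.510; I_d = (79.2/2.40×10^6) · e^(−2.510) = (3.300×10^-5)(0.08127) = 2.68×10^-6 A.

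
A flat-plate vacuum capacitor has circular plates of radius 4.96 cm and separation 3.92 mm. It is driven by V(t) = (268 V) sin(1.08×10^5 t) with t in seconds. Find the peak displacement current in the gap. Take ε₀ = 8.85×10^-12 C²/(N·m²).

5.05×10^-4 A

C = ε₀A/d = (8.85×10^-12)(7.729×10^-3)/(3.92×10^-3) = 1.745×10^-11 F; ω = 1.08×10^5 rad/s.
I_d = C dV/dt, so |I_d|_max = C V₀ ω = (1.745×10^-11)(268)(1.08×10^5) = 5.05×10^-4 A.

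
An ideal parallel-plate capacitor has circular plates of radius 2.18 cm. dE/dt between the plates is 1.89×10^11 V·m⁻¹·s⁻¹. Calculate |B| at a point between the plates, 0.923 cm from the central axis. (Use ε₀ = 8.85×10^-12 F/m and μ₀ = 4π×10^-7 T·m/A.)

9.70×10^-9 T

Through the whole plate area (πR² = 1.493×10^-3 m²), I_d = ε₀ πR² dE/dt = 2.497×10^-3 A.
For r < R the Ampère–Maxwell law gives B(2πr) = μ₀ I_d (r²/R²), so B = μ₀ I_d r/(2πR²) = (4π×10^-7)(2.497×10^-3)(9.23×10^-3)/(2π·0.0218²) = 9.70×10^-9 T.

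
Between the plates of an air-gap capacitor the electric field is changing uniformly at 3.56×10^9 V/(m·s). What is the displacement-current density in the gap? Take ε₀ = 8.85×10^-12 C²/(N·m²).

0.0315 A/m²

J_d = ε₀ ∂E/∂t, so J_d = 0.0315 A/m².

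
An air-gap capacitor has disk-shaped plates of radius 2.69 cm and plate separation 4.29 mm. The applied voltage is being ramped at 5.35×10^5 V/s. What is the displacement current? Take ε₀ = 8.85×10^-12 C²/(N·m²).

2.51×10^-6 A

The field between the plates is E = V/d, so dE/dt = (5.35×10^5)/(4.29×10^-3 m) = 1.247×10^8 V/(m·s).
I_d = ε₀ A (dE/dt) = (8.85×10^-12)(2.273×10^-3)(1.247×10^8) = 2.51×10^-6 A.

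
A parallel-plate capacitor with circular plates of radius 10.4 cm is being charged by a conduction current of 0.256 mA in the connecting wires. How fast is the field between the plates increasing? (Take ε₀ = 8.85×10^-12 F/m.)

Charge continuity gives I_d = I = 2.56×10^-4 A between the plates.
Since I_d = ε₀ A dE/dt, dE/dt = I_d/(ε₀A) = (2.56×10^-4)/((8.85×10^-12)(0.03398)) = 8.51×10^8 V/(m·s).

8.51×10^8 V/(m·s)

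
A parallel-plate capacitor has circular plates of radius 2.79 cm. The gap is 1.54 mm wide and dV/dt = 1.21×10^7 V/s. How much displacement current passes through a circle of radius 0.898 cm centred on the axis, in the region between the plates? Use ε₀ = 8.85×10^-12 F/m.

1.76×10^-5 A

dE/dt = (dV/dt)/d = 7.857×10^9 V/(m·s); I_d = ε₀(πR²)(dE/dt) = (8.85×10^-12)(2.445×10^-3)(7.857×10^9) = 1.700×10^-4 A.
Through an area πr² the displacement current is I_d·(πr²/πR²) = I_d (r/R)² = 1.76×10^-5 A.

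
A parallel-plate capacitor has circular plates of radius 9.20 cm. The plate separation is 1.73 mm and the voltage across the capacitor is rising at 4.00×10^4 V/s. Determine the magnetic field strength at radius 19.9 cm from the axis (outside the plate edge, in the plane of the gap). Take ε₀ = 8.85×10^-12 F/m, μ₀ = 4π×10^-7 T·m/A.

5.47×10^-12 T

With E = V/d, dE/dt = 2.312×10^7 V/(m·s) and πR² = 0.02659 m², giving I_d = ε₀ πR² dE/dt = 5.441×10^-6 A.
Outside the plates the loop encloses all of I_d, so B·2πr = μ₀ I_d and B = 5.47×10^-12 T.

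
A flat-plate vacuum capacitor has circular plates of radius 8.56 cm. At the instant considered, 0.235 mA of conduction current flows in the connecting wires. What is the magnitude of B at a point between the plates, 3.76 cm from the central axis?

2.41×10^-10 T

By continuity the displacement current in the gap matches the conduction current: I_d = 2.35×10^-4 A.
∮B·dl = μ₀ I_d,enc with I_d,enc = I_d r²/R² = 4.534×10^-5 A; so B = μ₀ I_d,enc/(2πr) = 2.41×10^-10 T.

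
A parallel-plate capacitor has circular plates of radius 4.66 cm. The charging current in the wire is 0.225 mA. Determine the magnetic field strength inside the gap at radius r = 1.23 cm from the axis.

2.55×10^-10 T

No conduction current crosses the gap, so I_d there equals the 2.25×10^-4 A in the leads.
For r < R the Ampère–Maxwell law gives B(2πr) = μ₀ I_d (r²/R²), so B = μ₀ I_d r/(2πR²) = (4π×10^-7)(2.25×10^-4)(0.0123)/(2π·0.0466²) = 2.55×10^-10 T.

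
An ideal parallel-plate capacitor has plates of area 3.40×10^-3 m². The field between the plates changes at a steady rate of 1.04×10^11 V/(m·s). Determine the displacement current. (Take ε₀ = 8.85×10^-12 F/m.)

The displacement current is ε₀ times dΦ_E/dt = ε₀ A dE/dt = (8.85×10^-12)(3.40×10^-3)(1.04×10^11) = 3.13×10^-3 A.

3.13×10^-3 A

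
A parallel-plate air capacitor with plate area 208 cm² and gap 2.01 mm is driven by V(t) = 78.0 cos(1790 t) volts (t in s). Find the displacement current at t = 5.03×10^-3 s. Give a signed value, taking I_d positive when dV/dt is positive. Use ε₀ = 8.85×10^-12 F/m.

dE/dt = (V₀ω/d)·−sin(ωt) with ωt = 9.0037 rad: (78.0)(1790)(-0.4087)/(2.01×10^-3) = -2.839×10^7 V/(m·s).
I_d = ε₀ A dE/dt = (8.85×10^-12)(0.0208)(-2.839×10^7) = -5.23×10^-6 A.

-5.23×10^-6 A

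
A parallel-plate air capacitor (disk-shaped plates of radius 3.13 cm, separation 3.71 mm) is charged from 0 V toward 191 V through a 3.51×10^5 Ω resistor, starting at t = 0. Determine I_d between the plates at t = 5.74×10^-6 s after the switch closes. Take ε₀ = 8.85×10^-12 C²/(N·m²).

5.87×10^-5 A

With C = ε₀A/d = (8.85×10^-12)(3.078×10^-3)/(3.71×10^-3) = 7.342×10^-12 F, the time constant is τ = RC = 2.577×10^-6 s, so t/τ = 2.227 and e^(−t/τ) = 0.1079.
I_d = I_cond = (V₀/R) e^(−t/τ) = (5.442×10^-4)(0.1079) = 5.87×10^-5 A.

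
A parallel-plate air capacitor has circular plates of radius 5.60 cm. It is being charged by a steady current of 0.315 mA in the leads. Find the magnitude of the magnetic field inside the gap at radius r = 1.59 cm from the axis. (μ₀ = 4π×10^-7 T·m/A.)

3.19×10^-10 T

Between the plates the displacement current equals the wire current: I_d = 0.315 mA = 3.15×10^-4 A.
An Ampèrian loop of radius r encloses a fraction (r/R)² of I_d. Then B·2πr = μ₀ I_d (r/R)², giving B = μ₀ I_d r/(2πR²) = 3.19×10^-10 T.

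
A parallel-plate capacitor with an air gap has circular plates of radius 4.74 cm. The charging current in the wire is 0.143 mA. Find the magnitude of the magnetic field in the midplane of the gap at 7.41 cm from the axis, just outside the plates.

3.86×10^-10 T

No conduction current crosses the gap, so I_d there equals the 1.43×10^-4 A in the leads.
With r > R the enclosed displacement current is the full I_d; B = μ₀ I_d / (2πr) = 3.86×10^-10 T.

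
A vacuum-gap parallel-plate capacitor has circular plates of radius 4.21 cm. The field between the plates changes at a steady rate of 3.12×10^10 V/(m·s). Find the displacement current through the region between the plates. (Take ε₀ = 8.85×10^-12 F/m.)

1.54×10^-3 A

With a uniform field, Φ_E = EA, so I_d = ε₀ A dE/dt = 1.54×10^-3 A.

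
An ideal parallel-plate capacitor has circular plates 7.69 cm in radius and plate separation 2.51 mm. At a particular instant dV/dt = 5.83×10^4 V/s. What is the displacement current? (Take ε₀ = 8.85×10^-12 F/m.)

The field between the plates is E = V/d, so dE/dt = (5.83×10^4)/(2.51×10^-3 m) = 2.323×10^7 V/(m·s).
I_d = ε₀ A (dE/dt) = (8.85×10^-12)(0.01858)(2.323×10^7) = 3.82×10^-6 A.

3.82×10^-6 A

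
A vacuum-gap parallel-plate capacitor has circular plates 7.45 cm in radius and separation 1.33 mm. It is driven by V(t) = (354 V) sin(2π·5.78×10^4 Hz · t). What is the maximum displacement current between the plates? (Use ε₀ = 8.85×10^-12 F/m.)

C = ε₀A/d = (8.85×10^-12)(0.01744)/(1.33×10^-3) = 1.160×10^-10 F; ω = 2πf = 3.632×10^5 rad/s.
I_d = C dV/dt, so |I_d|_max = C V₀ ω = (1.160×10^-10)(354)(3.632×10^5) = 0.0149 A.

0.0149 A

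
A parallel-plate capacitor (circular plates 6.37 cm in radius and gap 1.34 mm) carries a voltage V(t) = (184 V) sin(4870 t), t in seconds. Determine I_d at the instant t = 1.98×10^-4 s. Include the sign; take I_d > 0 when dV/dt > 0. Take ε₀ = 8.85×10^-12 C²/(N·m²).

4.30×10^-5 A

dV/dt = (184)(4870)·cos(0.96426) = 5.108×10^5 V/s.
I_d = C dV/dt with C = ε₀A/d = (8.85×10^-12)(0.01275)/(1.34×10^-3) = 8.421×10^-11 F, so I_d = (8.421×10^-11)(5.108×10^5) = 4.30×10^-5 A.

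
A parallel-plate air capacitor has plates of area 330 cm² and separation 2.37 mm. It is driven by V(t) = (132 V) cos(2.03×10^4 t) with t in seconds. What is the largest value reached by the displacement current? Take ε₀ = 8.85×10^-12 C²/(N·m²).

C = ε₀A/d = (8.85×10^-12)(0.0330)/(2.37×10^-3) = 1.232×10^-10 F; ω = 2.03×10^4 rad/s.
I_d = C dV/dt, so |I_d|_max = C V₀ ω = (1.232×10^-10)(132)(2.03×10^4) = 3.30×10^-4 A.

3.30×10^-4 A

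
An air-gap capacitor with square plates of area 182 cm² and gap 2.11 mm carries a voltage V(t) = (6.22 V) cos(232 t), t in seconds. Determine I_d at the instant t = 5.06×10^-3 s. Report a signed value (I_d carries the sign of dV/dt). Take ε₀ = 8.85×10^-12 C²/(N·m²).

dE/dt = (V₀ω/d)·−sin(ωt) with ωt = 1.17392 rad: (6.22)(232)(-0.9223)/(2.11×10^-3) = -6.308×10^5 V/(m·s).
I_d = ε₀ A dE/dt = (8.85×10^-12)(0.0182)(-6.308×10^5) = -1.02×10^-7 A.

-1.02×10^-7 A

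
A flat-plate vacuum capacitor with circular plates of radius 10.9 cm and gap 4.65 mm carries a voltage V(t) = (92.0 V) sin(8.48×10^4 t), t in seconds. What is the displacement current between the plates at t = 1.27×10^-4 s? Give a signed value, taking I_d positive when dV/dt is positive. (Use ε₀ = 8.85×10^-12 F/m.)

-1.24×10^-4 A

dE/dt = (V₀ω/d)·cos(ωt) with ωt = 10.7696 rad: (92.0)(8.48×10^4)(-0.2241)/(4.65×10^-3) = -3.760×10^8 V/(m·s).
I_d = ε₀ A dE/dt = (8.85×10^-12)(0.03733)(-3.760×10^8) = -1.24×10^-4 A.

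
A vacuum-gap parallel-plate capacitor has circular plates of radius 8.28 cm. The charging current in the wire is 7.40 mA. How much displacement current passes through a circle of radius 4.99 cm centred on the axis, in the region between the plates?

By continuity the displacement current in the gap matches the conduction current: I_d = 7.40×10^-3 A.
Since J_d is uniform, the enclosed fraction is (r/R)² = 0.3632, giving I_d,enc = 2.69×10^-3 A.

2.69×10^-3 A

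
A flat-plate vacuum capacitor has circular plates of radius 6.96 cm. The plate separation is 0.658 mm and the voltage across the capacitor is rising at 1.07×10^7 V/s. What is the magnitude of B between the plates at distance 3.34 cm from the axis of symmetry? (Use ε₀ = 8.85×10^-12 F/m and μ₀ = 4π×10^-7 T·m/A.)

dE/dt = (dV/dt)/d = 1.626×10^10 V/(m·s); I_d = ε₀(πR²)(dE/dt) = (8.85×10^-12)(0.01522)(1.626×10^10) = 2.190×10^-3 A.
For r < R the Ampère–Maxwell law gives B(2πr) = μ₀ I_d (r²/R²), so B = μ₀ I_d r/(2πR²) = (4π×10^-7)(2.190×10^-3)(0.0334)/(2π·0.0696²) = 3.02×10^-9 T.

3.02×10^-9 T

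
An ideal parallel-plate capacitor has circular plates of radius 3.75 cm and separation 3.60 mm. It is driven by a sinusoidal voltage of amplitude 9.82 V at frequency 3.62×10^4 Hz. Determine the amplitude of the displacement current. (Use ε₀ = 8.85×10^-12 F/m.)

(dE/dt)_max = V₀ω/d = 6.206×10^8 V/(m·s); ω = 2πf = 2.275×10^5 rad/s.
I_d,max = ε₀ A (dE/dt)_max = (8.85×10^-12)(4.418×10^-3)(6.206×10^8) = 2.43×10^-5 A.

2.43×10^-5 A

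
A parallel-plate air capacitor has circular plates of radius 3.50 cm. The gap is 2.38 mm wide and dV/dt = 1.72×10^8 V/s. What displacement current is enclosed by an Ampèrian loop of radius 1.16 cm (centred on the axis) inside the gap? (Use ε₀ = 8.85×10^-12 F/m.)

With E = V/d, dE/dt = 7.227×10^10 V/(m·s) and πR² = 3.848×10^-3 m², giving I_d = ε₀ πR² dE/dt = 2.461×10^-3 A.
The field is uniform, so I_d,enc = I_d (r/R)² = (2.461×10^-3)(1.16/3.50)² = 2.70×10^-4 A.

2.70×10^-4 A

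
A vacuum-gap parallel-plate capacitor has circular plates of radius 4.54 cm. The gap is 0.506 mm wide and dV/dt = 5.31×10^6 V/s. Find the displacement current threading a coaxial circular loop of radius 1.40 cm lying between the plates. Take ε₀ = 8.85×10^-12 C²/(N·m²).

5.72×10^-5 A

I_d = C dV/dt with C = ε₀πR²/d = 1.132×10^-10 F, so I_d = (1.132×10^-10)(5.31×10^6) = 6.011×10^-4 A.
Since J_d is uniform, the enclosed fraction is (r/R)² = 0.09509, giving I_d,enc = 5.72×10^-5 A.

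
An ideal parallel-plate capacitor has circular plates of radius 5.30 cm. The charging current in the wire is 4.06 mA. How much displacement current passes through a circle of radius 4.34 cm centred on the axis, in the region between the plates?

Between the plates the displacement current equals the wire current: I_d = 4.06 mA = 4.06×10^-3 A.
Through an area πr² the displacement current is I_d·(πr²/πR²) = I_d (r/R)² = 2.72×10^-3 A.

2.72×10^-3 A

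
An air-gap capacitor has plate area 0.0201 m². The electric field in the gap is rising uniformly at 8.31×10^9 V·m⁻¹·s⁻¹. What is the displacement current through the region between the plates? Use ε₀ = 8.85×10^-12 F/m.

1.48×10^-3 A

The displacement current is ε₀ times dΦ_E/dt = ε₀ A dE/dt = (8.85×10^-12)(0.0201)(8.31×10^9) = 1.48×10^-3 A.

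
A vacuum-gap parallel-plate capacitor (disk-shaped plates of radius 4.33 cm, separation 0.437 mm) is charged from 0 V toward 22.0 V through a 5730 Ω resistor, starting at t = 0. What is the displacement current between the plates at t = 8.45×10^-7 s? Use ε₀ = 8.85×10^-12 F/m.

C = ε₀A/d = (8.85×10^-12)(5.890×10^-3)/(4.37×10^-4) = 1.193×10^-10 F and τ = RC = 6.836×10^-7 s. I_d in the gap equals the RC charging current.
I_d(t) = (V₀/R) e^(−t/τ) = 3.839×10^-3 · e^(−1.236) = 1.12×10^-3 A.

1.12×10^-3 A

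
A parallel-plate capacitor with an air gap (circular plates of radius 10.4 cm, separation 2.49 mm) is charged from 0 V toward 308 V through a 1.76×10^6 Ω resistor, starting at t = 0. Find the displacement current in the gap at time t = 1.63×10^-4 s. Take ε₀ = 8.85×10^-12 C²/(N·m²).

8.13×10^-5 A

With C = ε₀A/d = (8.85×10^-12)(0.03398)/(2.49×10^-3) = 1.208×10^-10 F, the time constant is τ = RC = 2.126×10^-4 s, so t/τ = 0.7667 and e^(−t/τ) = 0.4645.
I_d = I_cond = (V₀/R) e^(−t/τ) = (1.750×10^-4)(0.4645) = 8.13×10^-5 A.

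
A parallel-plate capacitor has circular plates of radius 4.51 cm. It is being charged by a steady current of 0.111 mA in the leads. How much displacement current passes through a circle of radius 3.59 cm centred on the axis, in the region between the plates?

7.03×10^-5 A

No conduction current crosses the gap, so I_d there equals the 1.11×10^-4 A in the leads.
Through an area πr² the displacement current is I_d·(πr²/πR²) = I_d (r/R)² = 7.03×10^-5 A.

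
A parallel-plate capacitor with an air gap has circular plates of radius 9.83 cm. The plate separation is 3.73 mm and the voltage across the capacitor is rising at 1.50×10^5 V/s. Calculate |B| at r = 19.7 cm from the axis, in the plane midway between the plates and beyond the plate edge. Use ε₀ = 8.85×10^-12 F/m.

dE/dt = (dV/dt)/d = 4.021×10^7 V/(m·s); I_d = ε₀(πR²)(dE/dt) = (8.85×10^-12)(0.03036)(4.021×10^7) = 1.080×10^-5 A.
For r ≥ R the full I_d is enclosed: B = μ₀ I_d/(2πr) = (4π×10^-7)(1.080×10^-5)/(2π·0.197) = 1.10×10^-11 T.

1.10×10^-11 T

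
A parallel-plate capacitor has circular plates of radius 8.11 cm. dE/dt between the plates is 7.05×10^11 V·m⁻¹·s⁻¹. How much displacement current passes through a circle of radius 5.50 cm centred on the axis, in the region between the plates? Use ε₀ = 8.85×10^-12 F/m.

Total displacement current: I_d = ε₀(πR²)(dE/dt) = (8.85×10^-12)(0.02066)(7.05×10^11) = 0.1289 A.
Through an area πr² the displacement current is I_d·(πr²/πR²) = I_d (r/R)² = 0.0593 A.

0.0593 A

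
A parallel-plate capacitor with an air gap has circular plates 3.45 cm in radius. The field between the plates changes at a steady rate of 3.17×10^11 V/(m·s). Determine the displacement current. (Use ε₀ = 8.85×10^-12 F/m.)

The displacement current is ε₀ times dΦ_E/dt = ε₀ A dE/dt = (8.85×10^-12)(3.739×10^-3)(3.17×10^11) = 0.0105 A.

0.0105 A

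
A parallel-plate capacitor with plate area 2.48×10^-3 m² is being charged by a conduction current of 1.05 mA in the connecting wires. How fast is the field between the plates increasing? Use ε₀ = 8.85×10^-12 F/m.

4.78×10^10 V/(m·s)

Charge continuity gives I_d = I = 1.05×10^-3 A between the plates.
Then dE/dt = I_d/(ε₀A) = 4.78×10^10 V/(m·s).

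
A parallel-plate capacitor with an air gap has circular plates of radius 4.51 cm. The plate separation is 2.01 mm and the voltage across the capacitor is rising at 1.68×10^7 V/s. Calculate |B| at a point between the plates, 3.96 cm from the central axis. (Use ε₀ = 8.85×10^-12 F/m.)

dE/dt = (dV/dt)/d = 8.358×10^9 V/(m·s); I_d = ε₀(πR²)(dE/dt) = (8.85×10^-12)(6.390×10^-3)(8.358×10^9) = 4.727×10^-4 A.
∮B·dl = μ₀ I_d,enc with I_d,enc = I_d r²/R² = 3.644×10^-4 A; so B = μ₀ I_d,enc/(2πr) = 1.84×10^-9 T.

1.84×10^-9 T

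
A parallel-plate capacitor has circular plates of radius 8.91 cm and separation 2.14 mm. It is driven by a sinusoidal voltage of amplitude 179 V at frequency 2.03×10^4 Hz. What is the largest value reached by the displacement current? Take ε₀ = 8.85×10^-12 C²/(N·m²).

C = ε₀A/d = (8.85×10^-12)(0.02494)/(2.14×10^-3) = 1.031×10^-10 F; ω = 2πf = 1.275×10^5 rad/s.
I_d = C dV/dt, so |I_d|_max = C V₀ ω = (1.031×10^-10)(179)(1.275×10^5) = 2.35×10^-3 A.

2.35×10^-3 A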